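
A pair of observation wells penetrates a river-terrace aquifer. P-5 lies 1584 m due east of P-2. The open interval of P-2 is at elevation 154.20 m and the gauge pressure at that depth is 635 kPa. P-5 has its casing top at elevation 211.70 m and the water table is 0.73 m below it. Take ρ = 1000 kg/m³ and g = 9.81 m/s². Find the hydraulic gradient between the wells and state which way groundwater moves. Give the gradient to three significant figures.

i ≈ 0.00503; groundwater flows toward the east

Pressure head at P-2: ψ = P/(ρg) = 635×1000 / (1000 × 9.81) = 64.73 m.
Total head at P-2: h = z + ψ = 154.20 + 64.73 = 218.93 m.
Total head at P-5: h = 211.70 − 0.73 = 210.97 m.
Head difference: h(P-2) − h(P-5) = 218.93 − 210.97 = 7.96 m.
Hydraulic gradient: i = |Δh| / L = 7.96 / 1584 = 0.00503.
Flow is from higher to lower head: from P-2 toward P-5, i.e. toward the east.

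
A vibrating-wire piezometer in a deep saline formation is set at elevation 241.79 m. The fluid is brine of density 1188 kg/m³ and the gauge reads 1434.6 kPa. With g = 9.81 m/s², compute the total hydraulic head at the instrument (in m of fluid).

ψ = P/(ρg) = 1434.6×1000 / (1188 × 9.81) = 123.10 m.
h = z + ψ = 241.79 + 123.10 = 364.89 m.

h ≈ 364.89 m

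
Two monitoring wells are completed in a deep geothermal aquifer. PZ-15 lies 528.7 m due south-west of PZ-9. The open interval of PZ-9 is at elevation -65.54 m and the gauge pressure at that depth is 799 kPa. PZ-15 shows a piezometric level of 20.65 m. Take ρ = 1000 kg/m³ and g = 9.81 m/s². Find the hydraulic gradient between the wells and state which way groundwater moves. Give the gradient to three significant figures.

i ≈ 0.00897; groundwater flows toward the north-east

Pressure head at PZ-9: ψ = P/(ρg) = 799×1000 / (1000 × 9.81) = 81.45 m.
Total head at PZ-9: h = z + ψ = -65.54 + 81.45 = 15.91 m.
Total head at PZ-15: h = 20.65 m (water level in the piezometer is the total head).
Head difference: h(PZ-9) − h(PZ-15) = 15.91 − 20.65 = -4.74 m.
Hydraulic gradient: i = |Δh| / L = 4.74 / 528.7 = 0.00897.
Flow is from higher to lower head: from PZ-15 toward PZ-9, i.e. toward the north-east.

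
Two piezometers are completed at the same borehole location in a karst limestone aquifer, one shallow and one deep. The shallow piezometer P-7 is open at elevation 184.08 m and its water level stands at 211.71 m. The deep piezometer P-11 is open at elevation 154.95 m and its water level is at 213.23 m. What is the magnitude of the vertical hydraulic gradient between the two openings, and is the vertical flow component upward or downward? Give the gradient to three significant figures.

Total head at P-7: h = 211.71 m (water level in the standpipe).
Total head at P-11: h = 213.23 m.
Δh = h(P-7) − h(P-11) = 211.71 − 213.23 = -1.52 m.
Vertical separation Δz = 184.08 − 154.95 = 29.13 m.
|i_v| = |Δh| / Δz = 1.52 / 29.13 = 0.0522.
Head is higher in the deep piezometer, so vertical flow is upward (discharge condition).

|i_v| ≈ 0.0522; vertical flow is upward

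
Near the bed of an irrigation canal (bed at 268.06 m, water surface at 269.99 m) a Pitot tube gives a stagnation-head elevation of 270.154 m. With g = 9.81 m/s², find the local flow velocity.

Near the bed, under hydrostatic conditions, the piezometric head (z + ψ) equals the free-surface elevation, 269.99 m.
Velocity head = total − piezometric = 270.154 − 269.99 = 0.164 m.
v = √(2g·h_v) = √(2 × 9.81 × 0.164) = 1.79 m/s.

v ≈ 1.79 m/s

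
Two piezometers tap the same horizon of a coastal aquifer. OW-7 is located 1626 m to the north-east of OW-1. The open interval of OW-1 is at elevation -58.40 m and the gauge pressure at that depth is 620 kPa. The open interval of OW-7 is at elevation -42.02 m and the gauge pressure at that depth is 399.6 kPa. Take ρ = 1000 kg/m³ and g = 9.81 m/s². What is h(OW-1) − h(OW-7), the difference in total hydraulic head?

Δh ≈ 6.09 m

Pressure head at OW-1: ψ = P/(ρg) = 620×1000 / (1000 × 9.81) = 63.20 m.
Total head at OW-1: h = z + ψ = -58.40 + 63.20 = 4.80 m.
Pressure head at OW-7: ψ = P/(ρg) = 399.6×1000 / (1000 × 9.81) = 40.73 m.
Total head at OW-7: h = z + ψ = -42.02 + 40.73 = -1.29 m.
Head difference: h(OW-1) − h(OW-7) = 4.80 − (-1.29) = 6.09 m.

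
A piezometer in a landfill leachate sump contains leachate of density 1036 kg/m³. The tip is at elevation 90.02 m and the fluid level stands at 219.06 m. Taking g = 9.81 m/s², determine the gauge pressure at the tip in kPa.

Pressure head ψ = h − z = 219.06 − 90.02 = 129.04 m.
P = ρgψ = 1036 × 9.81 × 129.04 = 1311454 Pa ≈ 1310 kPa.

P ≈ 1310 kPa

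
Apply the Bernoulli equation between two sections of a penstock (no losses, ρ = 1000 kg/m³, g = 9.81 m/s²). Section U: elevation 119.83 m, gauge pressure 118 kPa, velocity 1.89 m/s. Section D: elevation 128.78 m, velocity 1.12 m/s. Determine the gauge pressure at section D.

P₂ ≈ 31.4 kPa

Pressure head at U: ψ₁ = P₁/(ρg) = 118×1000 / (1000 × 9.81) = 12.03 m.
Velocity heads: v₁²/2g = 1.89²/19.62 = 0.182 m; v₂²/2g = 1.12²/19.62 = 0.064 m.
Total head H = z₁ + ψ₁ + v₁²/2g = 119.83 + 12.03 + 0.182 = 132.04 m.
ψ₂ = H − z₂ − v₂²/2g = 132.04 − 128.78 − 0.064 = 3.20 m.
P₂ = ρgψ₂ = 1000 × 9.81 × 3.20 ≈ 31.4 kPa.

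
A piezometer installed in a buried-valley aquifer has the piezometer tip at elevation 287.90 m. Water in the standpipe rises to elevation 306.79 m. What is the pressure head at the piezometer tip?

Total head h = 306.79 m (the water-surface elevation in the piezometer).
Pressure head ψ = h − z = 306.79 − 287.90 = 18.89 m.

ψ ≈ 18.89 m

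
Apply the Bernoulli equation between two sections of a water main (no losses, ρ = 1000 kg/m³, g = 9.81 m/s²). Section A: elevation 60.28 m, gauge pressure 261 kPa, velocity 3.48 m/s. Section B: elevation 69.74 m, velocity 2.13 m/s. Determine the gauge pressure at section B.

P₂ ≈ 172 kPa

Pressure head at A: ψ₁ = P₁/(ρg) = 261×1000 / (1000 × 9.81) = 26.61 m.
Velocity heads: v₁²/2g = 3.48²/19.62 = 0.617 m; v₂²/2g = 2.13²/19.62 = 0.231 m.
Total head H = z₁ + ψ₁ + v₁²/2g = 60.28 + 26.61 + 0.617 = 87.51 m.
ψ₂ = H − z₂ − v₂²/2g = 87.51 − 69.74 − 0.231 = 17.54 m.
P₂ = ρgψ₂ = 1000 × 9.81 × 17.54 ≈ 172 kPa.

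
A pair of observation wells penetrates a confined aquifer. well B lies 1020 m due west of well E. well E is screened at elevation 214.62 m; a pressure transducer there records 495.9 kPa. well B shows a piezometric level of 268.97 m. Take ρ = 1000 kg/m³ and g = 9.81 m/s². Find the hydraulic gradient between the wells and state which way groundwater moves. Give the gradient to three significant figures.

i ≈ 0.00373; groundwater flows toward the east

Pressure head at well E: ψ = P/(ρg) = 495.9×1000 / (1000 × 9.81) = 50.55 m.
Total head at well E: h = z + ψ = 214.62 + 50.55 = 265.17 m.
Total head at well B: h = 268.97 m (water level in the piezometer is the total head).
Head difference: h(well E) − h(well B) = 265.17 − 268.97 = -3.80 m.
Hydraulic gradient: i = |Δh| / L = 3.80 / 1020 = 0.00373.
Flow is from higher to lower head: from well B toward well E, i.e. toward the east.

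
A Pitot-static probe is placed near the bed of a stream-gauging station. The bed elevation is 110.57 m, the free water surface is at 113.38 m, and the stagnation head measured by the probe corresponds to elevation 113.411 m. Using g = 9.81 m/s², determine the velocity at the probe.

Near the bed, under hydrostatic conditions, the piezometric head (z + ψ) equals the free-surface elevation, 113.38 m.
Velocity head = total − piezometric = 113.411 − 113.38 = 0.031 m.
v = √(2g·h_v) = √(2 × 9.81 × 0.031) = 0.780 m/s.

v ≈ 0.780 m/s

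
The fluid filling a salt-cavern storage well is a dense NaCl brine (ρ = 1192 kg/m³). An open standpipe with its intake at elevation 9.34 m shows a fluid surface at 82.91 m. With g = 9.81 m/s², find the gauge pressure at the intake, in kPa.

P ≈ 860 kPa

Pressure head ψ = h − z = 82.91 − 9.34 = 73.57 m.
P = ρgψ = 1192 × 9.81 × 73.57 = 860292 Pa ≈ 860 kPa.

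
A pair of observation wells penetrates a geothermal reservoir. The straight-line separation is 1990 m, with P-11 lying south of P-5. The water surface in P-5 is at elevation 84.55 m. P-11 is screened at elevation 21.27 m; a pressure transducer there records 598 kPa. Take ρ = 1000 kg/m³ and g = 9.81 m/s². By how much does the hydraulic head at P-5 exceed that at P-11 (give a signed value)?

Total head at P-5: h = 84.55 m (water level in the piezometer is the total head).
Pressure head at P-11: ψ = P/(ρg) = 598×1000 / (1000 × 9.81) = 60.96 m.
Total head at P-11: h = z + ψ = 21.27 + 60.96 = 82.23 m.
Head difference: h(P-5) − h(P-11) = 84.55 − 82.23 = 2.32 m.

Δh ≈ 2.32 m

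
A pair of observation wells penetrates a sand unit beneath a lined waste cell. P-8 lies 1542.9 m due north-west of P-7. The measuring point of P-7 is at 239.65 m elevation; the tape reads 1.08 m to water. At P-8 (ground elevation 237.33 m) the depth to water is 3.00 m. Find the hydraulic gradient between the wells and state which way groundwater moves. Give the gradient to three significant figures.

Total head at P-7: h = 239.65 − 1.08 = 238.57 m.
Total head at P-8: h = 237.33 − 3.00 = 234.33 m.
Head difference: h(P-7) − h(P-8) = 238.57 − 234.33 = 4.24 m.
Hydraulic gradient: i = |Δh| / L = 4.24 / 1542.9 = 0.00275.
Flow is from higher to lower head: from P-7 toward P-8, i.e. toward the north-west.

i ≈ 0.00275; groundwater flows toward the north-west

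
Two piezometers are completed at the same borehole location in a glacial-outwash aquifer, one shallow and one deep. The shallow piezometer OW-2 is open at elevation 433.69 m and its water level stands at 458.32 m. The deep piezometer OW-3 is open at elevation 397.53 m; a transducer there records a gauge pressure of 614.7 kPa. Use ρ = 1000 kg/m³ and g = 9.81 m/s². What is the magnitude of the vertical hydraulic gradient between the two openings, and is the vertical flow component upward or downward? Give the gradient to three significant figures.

|i_v| ≈ 0.0517; vertical flow is upward

Total head at OW-2: h = 458.32 m (water level in the standpipe).
Pressure head at OW-3: ψ = P/(ρg) = 614.7×1000 / (1000 × 9.81) = 62.66 m.
Total head at OW-3: h = z + ψ = 397.53 + 62.66 = 460.19 m.
Δh = h(OW-2) − h(OW-3) = 458.32 − 460.19 = -1.87 m.
Vertical separation Δz = 433.69 − 397.53 = 36.16 m.
|i_v| = |Δh| / Δz = 1.87 / 36.16 = 0.0517.
Head is higher in the deep piezometer, so vertical flow is upward (discharge condition).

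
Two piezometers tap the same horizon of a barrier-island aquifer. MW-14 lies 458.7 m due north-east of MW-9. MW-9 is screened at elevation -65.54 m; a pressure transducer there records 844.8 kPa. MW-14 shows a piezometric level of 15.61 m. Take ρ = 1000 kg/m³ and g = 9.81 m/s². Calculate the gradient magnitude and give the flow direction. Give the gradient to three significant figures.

i ≈ 0.0108; groundwater flows toward the north-east

Pressure head at MW-9: ψ = P/(ρg) = 844.8×1000 / (1000 × 9.81) = 86.12 m.
Total head at MW-9: h = z + ψ = -65.54 + 86.12 = 20.58 m.
Total head at MW-14: h = 15.61 m (water level in the piezometer is the total head).
Head difference: h(MW-9) − h(MW-14) = 20.58 − 15.61 = 4.97 m.
Hydraulic gradient: i = |Δh| / L = 4.97 / 458.7 = 0.0108.
Flow is from higher to lower head: from MW-9 toward MW-14, i.e. toward the north-east.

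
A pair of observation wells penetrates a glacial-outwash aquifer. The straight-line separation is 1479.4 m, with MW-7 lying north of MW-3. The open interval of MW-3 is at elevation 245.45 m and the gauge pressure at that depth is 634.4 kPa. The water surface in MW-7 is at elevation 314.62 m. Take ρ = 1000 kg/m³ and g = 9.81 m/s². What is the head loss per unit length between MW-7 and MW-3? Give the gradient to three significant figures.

Pressure head at MW-3: ψ = P/(ρg) = 634.4×1000 / (1000 × 9.81) = 64.67 m.
Total head at MW-3: h = z + ψ = 245.45 + 64.67 = 310.12 m.
Total head at MW-7: h = 314.62 m (water level in the piezometer is the total head).
Head difference: h(MW-3) − h(MW-7) = 310.12 − 314.62 = -4.50 m.
Hydraulic gradient: i = |Δh| / L = 4.50 / 1479.4 = 0.00304.

i ≈ 0.00304 m/m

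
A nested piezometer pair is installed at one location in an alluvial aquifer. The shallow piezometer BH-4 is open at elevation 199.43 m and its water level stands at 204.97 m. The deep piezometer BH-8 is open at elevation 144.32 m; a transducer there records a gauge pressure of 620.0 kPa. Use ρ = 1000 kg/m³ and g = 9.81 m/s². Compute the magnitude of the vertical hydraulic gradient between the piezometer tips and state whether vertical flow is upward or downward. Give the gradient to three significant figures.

Total head at BH-4: h = 204.97 m (water level in the standpipe).
Pressure head at BH-8: ψ = P/(ρg) = 620.0×1000 / (1000 × 9.81) = 63.20 m.
Total head at BH-8: h = z + ψ = 144.32 + 63.20 = 207.52 m.
Δh = h(BH-4) − h(BH-8) = 204.97 − 207.52 = -2.55 m.
Vertical separation Δz = 199.43 − 144.32 = 55.11 m.
|i_v| = |Δh| / Δz = 2.55 / 55.11 = 0.0463.
Head is higher in the deep piezometer, so vertical flow is upward (discharge condition).

|i_v| ≈ 0.0463; vertical flow is upward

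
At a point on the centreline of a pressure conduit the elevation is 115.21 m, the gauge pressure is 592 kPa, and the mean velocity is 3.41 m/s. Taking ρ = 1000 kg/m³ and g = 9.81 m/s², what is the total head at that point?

h ≈ 176.15 m

Pressure head ψ = P/(ρg) = 592×1000 / (1000 × 9.81) = 60.35 m.
Velocity head = v²/(2g) = 3.41² / (2 × 9.81) = 0.593 m.
h = z + ψ + v²/(2g) = 115.21 + 60.35 + 0.593 = 176.15 m.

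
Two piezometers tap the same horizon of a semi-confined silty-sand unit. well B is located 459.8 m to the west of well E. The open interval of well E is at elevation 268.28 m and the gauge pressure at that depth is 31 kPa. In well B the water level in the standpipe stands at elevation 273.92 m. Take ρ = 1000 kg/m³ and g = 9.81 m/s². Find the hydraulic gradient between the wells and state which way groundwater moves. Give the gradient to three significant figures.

i ≈ 0.00539; groundwater flows toward the east

Pressure head at well E: ψ = P/(ρg) = 31×1000 / (1000 × 9.81) = 3.16 m.
Total head at well E: h = z + ψ = 268.28 + 3.16 = 271.44 m.
Total head at well B: h = 273.92 m (water level in the piezometer is the total head).
Head difference: h(well E) − h(well B) = 271.44 − 273.92 = -2.48 m.
Hydraulic gradient: i = |Δh| / L = 2.48 / 459.8 = 0.00539.
Flow is from higher to lower head: from well B toward well E, i.e. toward the east.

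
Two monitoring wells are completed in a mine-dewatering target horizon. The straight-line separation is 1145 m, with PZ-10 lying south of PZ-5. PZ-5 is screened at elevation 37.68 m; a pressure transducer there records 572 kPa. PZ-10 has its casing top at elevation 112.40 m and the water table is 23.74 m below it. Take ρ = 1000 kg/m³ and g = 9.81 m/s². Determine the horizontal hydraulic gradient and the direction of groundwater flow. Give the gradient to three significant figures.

i ≈ 0.00640; groundwater flows toward the south

Pressure head at PZ-5: ψ = P/(ρg) = 572×1000 / (1000 × 9.81) = 58.31 m.
Total head at PZ-5: h = z + ψ = 37.68 + 58.31 = 95.99 m.
Total head at PZ-10: h = 112.40 − 23.74 = 88.66 m.
Head difference: h(PZ-5) − h(PZ-10) = 95.99 − 88.66 = 7.33 m.
Hydraulic gradient: i = |Δh| / L = 7.33 / 1145 = 0.00640.
Flow is from higher to lower head: from PZ-5 toward PZ-10, i.e. toward the south.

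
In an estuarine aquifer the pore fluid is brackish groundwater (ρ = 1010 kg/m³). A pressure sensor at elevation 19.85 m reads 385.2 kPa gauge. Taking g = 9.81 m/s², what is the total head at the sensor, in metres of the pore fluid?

ψ = P/(ρg) = 385.2×1000 / (1010 × 9.81) = 38.88 m.
h = z + ψ = 19.85 + 38.88 = 58.73 m.

h ≈ 58.73 m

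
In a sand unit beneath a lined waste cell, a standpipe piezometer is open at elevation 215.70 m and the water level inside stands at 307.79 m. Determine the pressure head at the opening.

Total head h = 307.79 m (the water-surface elevation in the piezometer).
Pressure head ψ = h − z = 307.79 − 215.70 = 92.09 m.

ψ ≈ 92.09 m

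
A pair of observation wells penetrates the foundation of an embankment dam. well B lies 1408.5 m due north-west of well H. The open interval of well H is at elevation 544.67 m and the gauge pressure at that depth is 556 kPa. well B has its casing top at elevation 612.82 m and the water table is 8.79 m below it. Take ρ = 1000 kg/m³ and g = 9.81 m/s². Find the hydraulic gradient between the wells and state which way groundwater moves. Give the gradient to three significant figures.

i ≈ 0.00190; groundwater flows toward the south-east

Pressure head at well H: ψ = P/(ρg) = 556×1000 / (1000 × 9.81) = 56.68 m.
Total head at well H: h = z + ψ = 544.67 + 56.68 = 601.35 m.
Total head at well B: h = 612.82 − 8.79 = 604.03 m.
Head difference: h(well H) − h(well B) = 601.35 − 604.03 = -2.68 m.
Hydraulic gradient: i = |Δh| / L = 2.68 / 1408.5 = 0.00190.
Flow is from higher to lower head: from well B toward well H, i.e. toward the south-east.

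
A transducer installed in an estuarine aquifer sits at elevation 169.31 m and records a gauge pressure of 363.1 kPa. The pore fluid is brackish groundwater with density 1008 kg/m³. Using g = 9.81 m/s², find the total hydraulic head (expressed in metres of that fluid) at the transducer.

ψ = P/(ρg) = 363.1×1000 / (1008 × 9.81) = 36.72 m.
h = z + ψ = 169.31 + 36.72 = 206.03 m.

h ≈ 206.03 m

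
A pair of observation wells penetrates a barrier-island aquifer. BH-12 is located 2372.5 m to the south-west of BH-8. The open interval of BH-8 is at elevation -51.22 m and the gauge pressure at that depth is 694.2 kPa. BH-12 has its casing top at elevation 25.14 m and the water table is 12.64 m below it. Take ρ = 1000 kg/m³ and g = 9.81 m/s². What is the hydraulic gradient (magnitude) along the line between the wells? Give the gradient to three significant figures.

i ≈ 0.00297

Pressure head at BH-8: ψ = P/(ρg) = 694.2×1000 / (1000 × 9.81) = 70.76 m.
Total head at BH-8: h = z + ψ = -51.22 + 70.76 = 19.54 m.
Total head at BH-12: h = 25.14 − 12.64 = 12.50 m.
Head difference: h(BH-8) − h(BH-12) = 19.54 − 12.50 = 7.04 m.
Hydraulic gradient: i = |Δh| / L = 7.04 / 2372.5 = 0.00297.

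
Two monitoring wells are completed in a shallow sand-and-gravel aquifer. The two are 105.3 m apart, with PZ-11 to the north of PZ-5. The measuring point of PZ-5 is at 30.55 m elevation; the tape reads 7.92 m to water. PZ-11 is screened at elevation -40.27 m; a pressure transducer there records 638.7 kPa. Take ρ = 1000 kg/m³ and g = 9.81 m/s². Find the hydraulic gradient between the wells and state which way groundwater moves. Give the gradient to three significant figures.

Total head at PZ-5: h = 30.55 − 7.92 = 22.63 m.
Pressure head at PZ-11: ψ = P/(ρg) = 638.7×1000 / (1000 × 9.81) = 65.11 m.
Total head at PZ-11: h = z + ψ = -40.27 + 65.11 = 24.84 m.
Head difference: h(PZ-5) − h(PZ-11) = 22.63 − 24.84 = -2.21 m.
Hydraulic gradient: i = |Δh| / L = 2.21 / 105.3 = 0.0210.
Flow is from higher to lower head: from PZ-11 toward PZ-5, i.e. toward the south.

i ≈ 0.0210; groundwater flows toward the south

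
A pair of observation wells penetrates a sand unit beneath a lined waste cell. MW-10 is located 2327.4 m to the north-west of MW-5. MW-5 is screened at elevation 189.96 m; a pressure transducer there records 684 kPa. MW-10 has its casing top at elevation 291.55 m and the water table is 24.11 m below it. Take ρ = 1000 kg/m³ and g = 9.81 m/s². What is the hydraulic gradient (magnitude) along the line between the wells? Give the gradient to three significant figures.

Pressure head at MW-5: ψ = P/(ρg) = 684×1000 / (1000 × 9.81) = 69.72 m.
Total head at MW-5: h = z + ψ = 189.96 + 69.72 = 259.68 m.
Total head at MW-10: h = 291.55 − 24.11 = 267.44 m.
Head difference: h(MW-5) − h(MW-10) = 259.68 − 267.44 = -7.76 m.
Hydraulic gradient: i = |Δh| / L = 7.76 / 2327.4 = 0.00333.

i ≈ 0.00333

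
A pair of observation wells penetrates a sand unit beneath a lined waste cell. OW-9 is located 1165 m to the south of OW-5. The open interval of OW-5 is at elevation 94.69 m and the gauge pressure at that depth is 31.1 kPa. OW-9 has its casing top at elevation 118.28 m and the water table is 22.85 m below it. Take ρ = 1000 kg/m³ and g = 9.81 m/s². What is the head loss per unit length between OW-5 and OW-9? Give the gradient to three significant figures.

Pressure head at OW-5: ψ = P/(ρg) = 31.1×1000 / (1000 × 9.81) = 3.17 m.
Total head at OW-5: h = z + ψ = 94.69 + 3.17 = 97.86 m.
Total head at OW-9: h = 118.28 − 22.85 = 95.43 m.
Head difference: h(OW-5) − h(OW-9) = 97.86 − 95.43 = 2.43 m.
Hydraulic gradient: i = |Δh| / L = 2.43 / 1165 = 0.00209.

i ≈ 0.00209 m/m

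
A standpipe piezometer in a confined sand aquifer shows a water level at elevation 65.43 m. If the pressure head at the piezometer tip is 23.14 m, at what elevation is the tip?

z = h − ψ = 65.43 − 23.14 = 42.29 m.

z ≈ 42.29 m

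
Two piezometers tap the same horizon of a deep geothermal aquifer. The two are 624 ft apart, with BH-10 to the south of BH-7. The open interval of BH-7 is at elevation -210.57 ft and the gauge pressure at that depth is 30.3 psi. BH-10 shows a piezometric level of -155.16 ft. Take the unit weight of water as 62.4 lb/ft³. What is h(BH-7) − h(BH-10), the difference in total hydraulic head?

Pressure head at BH-7: ψ = 144·P/γ = 144 × 30.3 / 62.4 = 69.92 ft.
Total head at BH-7: h = z + ψ = -210.57 + 69.92 = -140.65 ft.
Total head at BH-10: h = -155.16 ft (water level in the piezometer is the total head).
Head difference: h(BH-7) − h(BH-10) = -140.65 − (-155.16) = 14.51 ft.

Δh ≈ 14.51 ft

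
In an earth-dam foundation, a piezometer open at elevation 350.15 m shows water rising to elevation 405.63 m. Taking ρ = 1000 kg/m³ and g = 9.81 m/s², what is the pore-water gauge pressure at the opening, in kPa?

P ≈ 544 kPa

Pressure head ψ = h − z = 405.63 − 350.15 = 55.48 m.
P = ρgψ = 1000 × 9.81 × 55.48 = 544259 Pa ≈ 544 kPa.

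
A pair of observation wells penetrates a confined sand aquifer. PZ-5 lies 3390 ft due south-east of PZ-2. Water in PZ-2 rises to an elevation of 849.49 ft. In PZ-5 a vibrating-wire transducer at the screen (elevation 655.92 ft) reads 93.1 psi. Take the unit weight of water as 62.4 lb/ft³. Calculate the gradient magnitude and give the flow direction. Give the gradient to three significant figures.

Total head at PZ-2: h = 849.49 ft (water level in the piezometer is the total head).
Pressure head at PZ-5: ψ = 144·P/γ = 144 × 93.1 / 62.4 = 214.85 ft.
Total head at PZ-5: h = z + ψ = 655.92 + 214.85 = 870.77 ft.
Head difference: h(PZ-2) − h(PZ-5) = 849.49 − 870.77 = -21.28 ft.
Hydraulic gradient: i = |Δh| / L = 21.28 / 3390 = 0.00628.
Flow is from higher to lower head: from PZ-5 toward PZ-2, i.e. toward the north-west.

i ≈ 0.00628; groundwater flows toward the north-west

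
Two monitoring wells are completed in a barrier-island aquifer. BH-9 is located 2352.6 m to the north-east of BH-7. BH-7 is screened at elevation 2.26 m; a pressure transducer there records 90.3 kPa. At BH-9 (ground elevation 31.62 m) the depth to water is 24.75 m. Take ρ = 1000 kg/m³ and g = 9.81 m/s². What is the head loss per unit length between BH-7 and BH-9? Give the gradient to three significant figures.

i ≈ 0.00195 m/m

Pressure head at BH-7: ψ = P/(ρg) = 90.3×1000 / (1000 × 9.81) = 9.20 m.
Total head at BH-7: h = z + ψ = 2.26 + 9.20 = 11.46 m.
Total head at BH-9: h = 31.62 − 24.75 = 6.87 m.
Head difference: h(BH-7) − h(BH-9) = 11.46 − 6.87 = 4.59 m.
Hydraulic gradient: i = |Δh| / L = 4.59 / 2352.6 = 0.00195.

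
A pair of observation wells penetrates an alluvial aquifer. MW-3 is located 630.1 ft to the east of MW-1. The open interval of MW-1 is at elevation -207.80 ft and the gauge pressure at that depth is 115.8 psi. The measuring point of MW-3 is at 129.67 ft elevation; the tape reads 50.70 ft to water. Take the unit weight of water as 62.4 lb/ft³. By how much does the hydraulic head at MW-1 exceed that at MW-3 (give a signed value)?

Δh ≈ -19.54 ft

Pressure head at MW-1: ψ = 144·P/γ = 144 × 115.8 / 62.4 = 267.23 ft.
Total head at MW-1: h = z + ψ = -207.80 + 267.23 = 59.43 ft.
Total head at MW-3: h = 129.67 − 50.70 = 78.97 ft.
Head difference: h(MW-1) − h(MW-3) = 59.43 − 78.97 = -19.54 ft.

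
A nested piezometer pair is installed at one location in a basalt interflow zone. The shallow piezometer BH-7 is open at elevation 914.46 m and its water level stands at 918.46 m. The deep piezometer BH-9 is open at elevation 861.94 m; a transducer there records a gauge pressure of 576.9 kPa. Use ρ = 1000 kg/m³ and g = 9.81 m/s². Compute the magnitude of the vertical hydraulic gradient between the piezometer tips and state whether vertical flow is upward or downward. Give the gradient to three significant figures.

Total head at BH-7: h = 918.46 m (water level in the standpipe).
Pressure head at BH-9: ψ = P/(ρg) = 576.9×1000 / (1000 × 9.81) = 58.81 m.
Total head at BH-9: h = z + ψ = 861.94 + 58.81 = 920.75 m.
Δh = h(BH-7) − h(BH-9) = 918.46 − 920.75 = -2.29 m.
Vertical separation Δz = 914.46 − 861.94 = 52.52 m.
|i_v| = |Δh| / Δz = 2.29 / 52.52 = 0.0436.
Head is higher in the deep piezometer, so vertical flow is upward (discharge condition).

|i_v| ≈ 0.0436; vertical flow is upward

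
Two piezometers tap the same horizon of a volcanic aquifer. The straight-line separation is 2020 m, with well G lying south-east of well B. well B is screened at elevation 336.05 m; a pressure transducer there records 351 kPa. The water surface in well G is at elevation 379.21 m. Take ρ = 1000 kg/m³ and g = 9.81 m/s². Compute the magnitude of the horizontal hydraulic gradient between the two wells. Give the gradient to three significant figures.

Pressure head at well B: ψ = P/(ρg) = 351×1000 / (1000 × 9.81) = 35.78 m.
Total head at well B: h = z + ψ = 336.05 + 35.78 = 371.83 m.
Total head at well G: h = 379.21 m (water level in the piezometer is the total head).
Head difference: h(well B) − h(well G) = 371.83 − 379.21 = -7.38 m.
Hydraulic gradient: i = |Δh| / L = 7.38 / 2020 = 0.00365.

i ≈ 0.00365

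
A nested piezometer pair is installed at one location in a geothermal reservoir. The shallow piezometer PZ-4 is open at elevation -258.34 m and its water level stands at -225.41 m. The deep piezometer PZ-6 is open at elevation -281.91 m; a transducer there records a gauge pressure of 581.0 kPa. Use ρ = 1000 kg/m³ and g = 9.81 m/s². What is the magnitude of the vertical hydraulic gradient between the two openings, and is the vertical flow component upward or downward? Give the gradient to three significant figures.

|i_v| ≈ 0.116; vertical flow is upward

Total head at PZ-4: h = -225.41 m (water level in the standpipe).
Pressure head at PZ-6: ψ = P/(ρg) = 581.0×1000 / (1000 × 9.81) = 59.23 m.
Total head at PZ-6: h = z + ψ = -281.91 + 59.23 = -222.68 m.
Δh = h(PZ-4) − h(PZ-6) = -225.41 − (-222.68) = -2.73 m.
Vertical separation Δz = -258.34 − (-281.91) = 23.57 m.
|i_v| = |Δh| / Δz = 2.73 / 23.57 = 0.116.
Head is higher in the deep piezometer, so vertical flow is upward (discharge condition).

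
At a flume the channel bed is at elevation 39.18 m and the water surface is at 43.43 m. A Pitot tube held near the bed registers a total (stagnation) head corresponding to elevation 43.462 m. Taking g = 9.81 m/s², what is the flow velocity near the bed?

v ≈ 0.792 m/s

Near the bed, under hydrostatic conditions, the piezometric head (z + ψ) equals the free-surface elevation, 43.43 m.
Velocity head = total − piezometric = 43.462 − 43.43 = 0.032 m.
v = √(2g·h_v) = √(2 × 9.81 × 0.032) = 0.792 m/s.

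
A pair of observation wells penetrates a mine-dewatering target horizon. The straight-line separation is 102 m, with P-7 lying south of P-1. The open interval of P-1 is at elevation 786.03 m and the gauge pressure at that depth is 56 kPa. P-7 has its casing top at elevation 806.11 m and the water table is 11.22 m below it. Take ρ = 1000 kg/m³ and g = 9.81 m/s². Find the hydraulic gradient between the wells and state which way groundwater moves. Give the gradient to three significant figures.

i ≈ 0.0309; groundwater flows toward the north

Pressure head at P-1: ψ = P/(ρg) = 56×1000 / (1000 × 9.81) = 5.71 m.
Total head at P-1: h = z + ψ = 786.03 + 5.71 = 791.74 m.
Total head at P-7: h = 806.11 − 11.22 = 794.89 m.
Head difference: h(P-1) − h(P-7) = 791.74 − 794.89 = -3.15 m.
Hydraulic gradient: i = |Δh| / L = 3.15 / 102 = 0.0309.
Flow is from higher to lower head: from P-7 toward P-1, i.e. toward the north.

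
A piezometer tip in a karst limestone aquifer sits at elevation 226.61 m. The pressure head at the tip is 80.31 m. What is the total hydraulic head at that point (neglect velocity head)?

h = z + ψ = 226.61 + 80.31 = 306.92 m.

h ≈ 306.92 m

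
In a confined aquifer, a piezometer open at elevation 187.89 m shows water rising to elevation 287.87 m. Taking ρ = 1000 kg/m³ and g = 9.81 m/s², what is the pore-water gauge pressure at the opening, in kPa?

Pressure head ψ = h − z = 287.87 − 187.89 = 99.98 m.
P = ρgψ = 1000 × 9.81 × 99.98 = 980804 Pa ≈ 981 kPa.

P ≈ 981 kPa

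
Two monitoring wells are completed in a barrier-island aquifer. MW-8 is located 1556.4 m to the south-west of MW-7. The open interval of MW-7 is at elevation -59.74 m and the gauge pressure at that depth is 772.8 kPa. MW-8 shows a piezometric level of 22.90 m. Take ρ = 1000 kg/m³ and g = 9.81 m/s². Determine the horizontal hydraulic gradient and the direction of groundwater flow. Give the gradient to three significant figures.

Pressure head at MW-7: ψ = P/(ρg) = 772.8×1000 / (1000 × 9.81) = 78.78 m.
Total head at MW-7: h = z + ψ = -59.74 + 78.78 = 19.04 m.
Total head at MW-8: h = 22.90 m (water level in the piezometer is the total head).
Head difference: h(MW-7) − h(MW-8) = 19.04 − 22.90 = -3.86 m.
Hydraulic gradient: i = |Δh| / L = 3.86 / 1556.4 = 0.00248.
Flow is from higher to lower head: from MW-8 toward MW-7, i.e. toward the north-east.

i ≈ 0.00248; groundwater flows toward the north-east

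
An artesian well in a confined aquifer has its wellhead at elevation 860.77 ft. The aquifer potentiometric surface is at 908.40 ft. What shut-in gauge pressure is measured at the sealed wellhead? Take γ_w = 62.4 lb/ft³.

Head above the cap: Δh = 908.40 − 860.77 = 47.63 ft.
P = γΔh/144 = 62.4 × 47.63 / 144 = 20.6 psi.

P ≈ 20.6 psi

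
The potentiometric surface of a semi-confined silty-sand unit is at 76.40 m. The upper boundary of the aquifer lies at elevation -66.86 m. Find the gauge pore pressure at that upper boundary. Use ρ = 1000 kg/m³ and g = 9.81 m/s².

P ≈ 1410 kPa

Pressure head at the aquifer top: ψ = h − z = 76.40 − (-66.86) = 143.26 m.
P = ρgψ = 1000 × 9.81 × 143.26 = 1405381 Pa ≈ 1410 kPa.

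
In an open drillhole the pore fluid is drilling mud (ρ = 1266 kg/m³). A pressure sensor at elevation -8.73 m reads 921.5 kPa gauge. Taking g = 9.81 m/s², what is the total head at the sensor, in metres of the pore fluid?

ψ = P/(ρg) = 921.5×1000 / (1266 × 9.81) = 74.20 m.
h = z + ψ = -8.73 + 74.20 = 65.47 m.

h ≈ 65.47 m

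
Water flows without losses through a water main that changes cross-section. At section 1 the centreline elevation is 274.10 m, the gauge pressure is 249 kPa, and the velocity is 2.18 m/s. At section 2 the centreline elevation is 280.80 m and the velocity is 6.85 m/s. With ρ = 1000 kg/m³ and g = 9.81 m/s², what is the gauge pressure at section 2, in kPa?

Pressure head at 1: ψ₁ = P₁/(ρg) = 249×1000 / (1000 × 9.81) = 25.38 m.
Velocity heads: v₁²/2g = 2.18²/19.62 = 0.242 m; v₂²/2g = 6.85²/19.62 = 2.392 m.
Total head H = z₁ + ψ₁ + v₁²/2g = 274.10 + 25.38 + 0.242 = 299.72 m.
ψ₂ = H − z₂ − v₂²/2g = 299.72 − 280.80 − 2.392 = 16.53 m.
P₂ = ρgψ₂ = 1000 × 9.81 × 16.53 ≈ 162 kPa.

P₂ ≈ 162 kPa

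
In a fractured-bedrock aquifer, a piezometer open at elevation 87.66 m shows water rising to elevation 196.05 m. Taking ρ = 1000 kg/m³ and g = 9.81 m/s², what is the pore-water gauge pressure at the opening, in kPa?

Pressure head ψ = h − z = 196.05 − 87.66 = 108.39 m.
P = ρgψ = 1000 × 9.81 × 108.39 = 1063306 Pa ≈ 1060 kPa.

P ≈ 1060 kPa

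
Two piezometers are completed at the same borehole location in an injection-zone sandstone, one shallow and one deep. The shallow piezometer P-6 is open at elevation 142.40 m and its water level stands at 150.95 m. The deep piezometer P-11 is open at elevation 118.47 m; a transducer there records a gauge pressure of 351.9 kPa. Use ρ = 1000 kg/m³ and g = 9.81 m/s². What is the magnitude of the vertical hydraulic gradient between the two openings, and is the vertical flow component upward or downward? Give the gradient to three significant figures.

Total head at P-6: h = 150.95 m (water level in the standpipe).
Pressure head at P-11: ψ = P/(ρg) = 351.9×1000 / (1000 × 9.81) = 35.87 m.
Total head at P-11: h = z + ψ = 118.47 + 35.87 = 154.34 m.
Δh = h(P-6) − h(P-11) = 150.95 − 154.34 = -3.39 m.
Vertical separation Δz = 142.40 − 118.47 = 23.93 m.
|i_v| = |Δh| / Δz = 3.39 / 23.93 = 0.142.
Head is higher in the deep piezometer, so vertical flow is upward (discharge condition).

|i_v| ≈ 0.142; vertical flow is upward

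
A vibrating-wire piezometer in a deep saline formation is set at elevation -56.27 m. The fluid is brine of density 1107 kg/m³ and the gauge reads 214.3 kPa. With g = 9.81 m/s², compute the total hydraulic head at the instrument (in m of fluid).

h ≈ -36.54 m

ψ = P/(ρg) = 214.3×1000 / (1107 × 9.81) = 19.73 m.
h = z + ψ = -56.27 + 19.73 = -36.54 m.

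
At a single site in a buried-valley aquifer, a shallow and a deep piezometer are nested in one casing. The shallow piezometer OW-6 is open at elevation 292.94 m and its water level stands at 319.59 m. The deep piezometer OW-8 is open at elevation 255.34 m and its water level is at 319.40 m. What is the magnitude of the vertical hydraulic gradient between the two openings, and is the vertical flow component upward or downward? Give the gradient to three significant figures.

|i_v| ≈ 0.00505; vertical flow is downward

Total head at OW-6: h = 319.59 m (water level in the standpipe).
Total head at OW-8: h = 319.40 m.
Δh = h(OW-6) − h(OW-8) = 319.59 − 319.40 = 0.19 m.
Vertical separation Δz = 292.94 − 255.34 = 37.60 m.
|i_v| = |Δh| / Δz = 0.19 / 37.60 = 0.00505.
Head is higher in the shallow piezometer, so vertical flow is downward (recharge condition).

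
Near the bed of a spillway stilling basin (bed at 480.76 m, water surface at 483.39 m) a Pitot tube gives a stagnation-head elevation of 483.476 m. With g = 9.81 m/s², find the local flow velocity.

v ≈ 1.30 m/s

Near the bed, under hydrostatic conditions, the piezometric head (z + ψ) equals the free-surface elevation, 483.39 m.
Velocity head = total − piezometric = 483.476 − 483.39 = 0.086 m.
v = √(2g·h_v) = √(2 × 9.81 × 0.086) = 1.30 m/s.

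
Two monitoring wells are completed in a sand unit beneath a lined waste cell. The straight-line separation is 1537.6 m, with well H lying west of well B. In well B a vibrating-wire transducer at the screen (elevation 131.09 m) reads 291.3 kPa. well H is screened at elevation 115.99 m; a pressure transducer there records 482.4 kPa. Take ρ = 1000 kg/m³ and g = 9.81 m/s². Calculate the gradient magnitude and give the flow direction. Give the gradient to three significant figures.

i ≈ 0.00285; groundwater flows toward the east

Pressure head at well B: ψ = P/(ρg) = 291.3×1000 / (1000 × 9.81) = 29.69 m.
Total head at well B: h = z + ψ = 131.09 + 29.69 = 160.78 m.
Pressure head at well H: ψ = P/(ρg) = 482.4×1000 / (1000 × 9.81) = 49.17 m.
Total head at well H: h = z + ψ = 115.99 + 49.17 = 165.16 m.
Head difference: h(well B) − h(well H) = 160.78 − 165.16 = -4.38 m.
Hydraulic gradient: i = |Δh| / L = 4.38 / 1537.6 = 0.00285.
Flow is from higher to lower head: from well H toward well B, i.e. toward the east.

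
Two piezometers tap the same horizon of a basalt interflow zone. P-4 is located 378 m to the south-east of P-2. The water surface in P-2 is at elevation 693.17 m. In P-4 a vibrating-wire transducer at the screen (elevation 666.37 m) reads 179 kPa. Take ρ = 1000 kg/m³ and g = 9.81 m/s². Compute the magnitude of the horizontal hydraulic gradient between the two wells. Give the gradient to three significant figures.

Total head at P-2: h = 693.17 m (water level in the piezometer is the total head).
Pressure head at P-4: ψ = P/(ρg) = 179×1000 / (1000 × 9.81) = 18.25 m.
Total head at P-4: h = z + ψ = 666.37 + 18.25 = 684.62 m.
Head difference: h(P-2) − h(P-4) = 693.17 − 684.62 = 8.55 m.
Hydraulic gradient: i = |Δh| / L = 8.55 / 378 = 0.0226.

i ≈ 0.0226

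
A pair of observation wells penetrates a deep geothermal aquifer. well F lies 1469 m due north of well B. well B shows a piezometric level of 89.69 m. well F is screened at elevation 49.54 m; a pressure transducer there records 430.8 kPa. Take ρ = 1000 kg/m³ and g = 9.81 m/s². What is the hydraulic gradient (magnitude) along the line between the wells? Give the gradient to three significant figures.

i ≈ 0.00256

Total head at well B: h = 89.69 m (water level in the piezometer is the total head).
Pressure head at well F: ψ = P/(ρg) = 430.8×1000 / (1000 × 9.81) = 43.91 m.
Total head at well F: h = z + ψ = 49.54 + 43.91 = 93.45 m.
Head difference: h(well B) − h(well F) = 89.69 − 93.45 = -3.76 m.
Hydraulic gradient: i = |Δh| / L = 3.76 / 1469 = 0.00256.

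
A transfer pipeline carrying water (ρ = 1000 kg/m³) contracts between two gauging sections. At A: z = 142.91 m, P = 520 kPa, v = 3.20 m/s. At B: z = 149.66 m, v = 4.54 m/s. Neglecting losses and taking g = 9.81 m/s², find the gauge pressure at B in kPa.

Pressure head at A: ψ₁ = P₁/(ρg) = 520×1000 / (1000 × 9.81) = 53.01 m.
Velocity heads: v₁²/2g = 3.20²/19.62 = 0.522 m; v₂²/2g = 4.54²/19.62 = 1.051 m.
Total head H = z₁ + ψ₁ + v₁²/2g = 142.91 + 53.01 + 0.522 = 196.44 m.
ψ₂ = H − z₂ − v₂²/2g = 196.44 − 149.66 − 1.051 = 45.73 m.
P₂ = ρgψ₂ = 1000 × 9.81 × 45.73 ≈ 449 kPa.

P₂ ≈ 449 kPa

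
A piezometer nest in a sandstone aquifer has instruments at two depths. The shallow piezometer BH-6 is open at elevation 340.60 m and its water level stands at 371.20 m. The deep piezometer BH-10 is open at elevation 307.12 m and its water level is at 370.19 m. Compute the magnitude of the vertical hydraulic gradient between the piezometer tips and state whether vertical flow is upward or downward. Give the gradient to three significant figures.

Total head at BH-6: h = 371.20 m (water level in the standpipe).
Total head at BH-10: h = 370.19 m.
Δh = h(BH-6) − h(BH-10) = 371.20 − 370.19 = 1.01 m.
Vertical separation Δz = 340.60 − 307.12 = 33.48 m.
|i_v| = |Δh| / Δz = 1.01 / 33.48 = 0.0302.
Head is higher in the shallow piezometer, so vertical flow is downward (recharge condition).

|i_v| ≈ 0.0302; vertical flow is downward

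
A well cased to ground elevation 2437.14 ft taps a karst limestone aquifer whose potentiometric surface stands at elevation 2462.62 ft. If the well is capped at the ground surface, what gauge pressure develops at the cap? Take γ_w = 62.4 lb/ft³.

P ≈ 11.0 psi

Head above the cap: Δh = 2462.62 − 2437.14 = 25.48 ft.
P = γΔh/144 = 62.4 × 25.48 / 144 = 11.0 psi.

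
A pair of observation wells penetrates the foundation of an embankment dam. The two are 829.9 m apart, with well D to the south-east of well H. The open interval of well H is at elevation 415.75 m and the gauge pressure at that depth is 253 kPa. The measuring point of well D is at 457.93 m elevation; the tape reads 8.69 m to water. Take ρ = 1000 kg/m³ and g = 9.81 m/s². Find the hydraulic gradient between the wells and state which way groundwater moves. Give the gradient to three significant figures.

Pressure head at well H: ψ = P/(ρg) = 253×1000 / (1000 × 9.81) = 25.79 m.
Total head at well H: h = z + ψ = 415.75 + 25.79 = 441.54 m.
Total head at well D: h = 457.93 − 8.69 = 449.24 m.
Head difference: h(well H) − h(well D) = 441.54 − 449.24 = -7.70 m.
Hydraulic gradient: i = |Δh| / L = 7.70 / 829.9 = 0.00928.
Flow is from higher to lower head: from well D toward well H, i.e. toward the north-west.

i ≈ 0.00928; groundwater flows toward the north-west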